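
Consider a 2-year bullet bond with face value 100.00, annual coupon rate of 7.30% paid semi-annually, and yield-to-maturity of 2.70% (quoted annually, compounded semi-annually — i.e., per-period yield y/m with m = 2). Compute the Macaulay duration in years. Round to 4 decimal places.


Answer: Macaulay duration = 1.9017 years

Derivation:
Coupon per period c = face * coupon_rate / m = 3.650000
Periods per year m = 2; per-period yield y/m = 0.013500
Number of cashflows N = 4
Cashflows (t years, CF_t, discount factor 1/(1+y/m)^(m*t), PV):
  t = 0.5000: CF_t = 3.650000, DF = 0.986680, PV = 3.601381
  t = 1.0000: CF_t = 3.650000, DF = 0.973537, PV = 3.553410
  t = 1.5000: CF_t = 3.650000, DF = 0.960569, PV = 3.506078
  t = 2.0000: CF_t = 103.650000, DF = 0.947774, PV = 98.236820
Price P = sum_t PV_t = 108.897690
Macaulay numerator sum_t t * PV_t:
  t * PV_t at t = 0.5000: 1.800691
  t * PV_t at t = 1.0000: 3.553410
  t * PV_t at t = 1.5000: 5.259117
  t * PV_t at t = 2.0000: 196.473639
Macaulay duration D = (sum_t t * PV_t) / P = 207.086858 / 108.897690 = 1.901664


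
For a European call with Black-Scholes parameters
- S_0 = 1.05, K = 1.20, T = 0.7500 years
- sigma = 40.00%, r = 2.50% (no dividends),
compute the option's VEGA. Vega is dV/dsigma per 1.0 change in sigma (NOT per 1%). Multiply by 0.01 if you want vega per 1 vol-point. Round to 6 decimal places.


d1 = -0.1581402589; d2 = -0.5045504204
phi(d1) = 0.3939848966; exp(-qT) = 1.0000000000; exp(-rT) = 0.9814246877
Vega = S * exp(-qT) * phi(d1) * sqrt(T) = 1.0500 * 1.0000000000 * 0.3939848966 * 0.8660254038 = 0.358261

Answer: Vega = 0.358261


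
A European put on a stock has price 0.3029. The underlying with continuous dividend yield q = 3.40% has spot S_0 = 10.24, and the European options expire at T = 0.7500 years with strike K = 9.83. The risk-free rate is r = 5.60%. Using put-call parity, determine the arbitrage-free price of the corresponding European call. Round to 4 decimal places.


Answer: Call price = 0.8594

Derivation:
Put-call parity: C - P = S_0 * exp(-qT) - K * exp(-rT).
S_0 * exp(-qT) = 10.2400 * 0.97482238 = 9.98218116
K * exp(-rT) = 9.8300 * 0.95886978 = 9.42568994
C = P + S*exp(-qT) - K*exp(-rT)
C = 0.3029 + 9.98218116 - 9.42568994 = 0.8594


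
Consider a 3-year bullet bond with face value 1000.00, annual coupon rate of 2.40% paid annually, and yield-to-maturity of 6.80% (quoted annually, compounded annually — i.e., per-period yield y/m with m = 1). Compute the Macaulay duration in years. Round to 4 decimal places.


Answer: Macaulay duration = 2.9254 years

Derivation:
Coupon per period c = face * coupon_rate / m = 24.000000
Periods per year m = 1; per-period yield y/m = 0.068000
Number of cashflows N = 3
Cashflows (t years, CF_t, discount factor 1/(1+y/m)^(m*t), PV):
  t = 1.0000: CF_t = 24.000000, DF = 0.936330, PV = 22.471910
  t = 2.0000: CF_t = 24.000000, DF = 0.876713, PV = 21.041114
  t = 3.0000: CF_t = 1024.000000, DF = 0.820892, PV = 840.593831
Price P = sum_t PV_t = 884.106856
Macaulay numerator sum_t t * PV_t:
  t * PV_t at t = 1.0000: 22.471910
  t * PV_t at t = 2.0000: 42.082229
  t * PV_t at t = 3.0000: 2521.781494
Macaulay duration D = (sum_t t * PV_t) / P = 2586.335632 / 884.106856 = 2.925365


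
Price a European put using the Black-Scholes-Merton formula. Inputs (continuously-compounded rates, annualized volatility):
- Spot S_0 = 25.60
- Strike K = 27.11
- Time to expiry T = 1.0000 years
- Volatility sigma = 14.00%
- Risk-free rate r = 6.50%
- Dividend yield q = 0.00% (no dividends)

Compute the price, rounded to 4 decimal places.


Answer: Price = 1.3273

Derivation:
d1 = (ln(S/K) + (r - q + 0.5*sigma^2) * T) / (sigma * sqrt(T)) = 0.12492634
d2 = d1 - sigma * sqrt(T) = -0.01507366
exp(-rT) = 0.93706746; exp(-qT) = 1.00000000
P = K * exp(-rT) * N(-d2) - S_0 * exp(-qT) * N(-d1)
N(-d1) = 0.45029093; N(-d2) = 0.50601329
P = 27.1100 * 0.93706746 * 0.50601329 - 25.6000 * 1.00000000 * 0.45029093 = 1.3273


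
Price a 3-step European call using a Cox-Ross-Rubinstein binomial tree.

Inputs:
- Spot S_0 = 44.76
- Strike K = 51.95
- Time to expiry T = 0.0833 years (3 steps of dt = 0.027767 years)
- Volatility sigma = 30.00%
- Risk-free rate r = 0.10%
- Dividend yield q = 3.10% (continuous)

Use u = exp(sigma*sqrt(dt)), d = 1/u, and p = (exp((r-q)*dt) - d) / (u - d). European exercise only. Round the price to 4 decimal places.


dt = T/N = 0.027767
u = exp(sigma*sqrt(dt)) = 1.051261; d = 1/u = 0.951239
p = (exp((r-q)*dt) - d) / (u - d) = 0.479180
Discount per step: exp(-r*dt) = 0.999972
Stock lattice S(k, i) with i counting down-moves:
  k=0: S(0,0) = 44.7600
  k=1: S(1,0) = 47.0544; S(1,1) = 42.5775
  k=2: S(2,0) = 49.4665; S(2,1) = 44.7600; S(2,2) = 40.5013
  k=3: S(3,0) = 52.0021; S(3,1) = 47.0544; S(3,2) = 42.5775; S(3,3) = 38.5264
Terminal payoffs V(N, i) = max(S_T - K, 0):
  V(3,0) = 0.052140; V(3,1) = 0.000000; V(3,2) = 0.000000; V(3,3) = 0.000000
Backward induction: V(k, i) = exp(-r*dt) * [p * V(k+1, i) + (1-p) * V(k+1, i+1)].
  V(2,0) = exp(-r*dt) * [p*0.052140 + (1-p)*0.000000] = 0.024984
  V(2,1) = exp(-r*dt) * [p*0.000000 + (1-p)*0.000000] = 0.000000
  V(2,2) = exp(-r*dt) * [p*0.000000 + (1-p)*0.000000] = 0.000000
  V(1,0) = exp(-r*dt) * [p*0.024984 + (1-p)*0.000000] = 0.011972
  V(1,1) = exp(-r*dt) * [p*0.000000 + (1-p)*0.000000] = 0.000000
  V(0,0) = exp(-r*dt) * [p*0.011972 + (1-p)*0.000000] = 0.005736

Answer: Price = V(0,0) = 0.0057


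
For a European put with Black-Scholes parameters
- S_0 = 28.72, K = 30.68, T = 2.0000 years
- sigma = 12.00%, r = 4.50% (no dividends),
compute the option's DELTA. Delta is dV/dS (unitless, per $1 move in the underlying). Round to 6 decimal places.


Answer: Delta = -0.410534

Derivation:
d1 = 0.2261726276; d2 = 0.0564670001
phi(d1) = 0.3888679077; exp(-qT) = 1.0000000000; exp(-rT) = 0.9139311853
N(-d1) = 0.4105335795
Delta = -exp(-qT) * N(-d1) = -1.0000000000 * 0.4105335795 = -0.410534


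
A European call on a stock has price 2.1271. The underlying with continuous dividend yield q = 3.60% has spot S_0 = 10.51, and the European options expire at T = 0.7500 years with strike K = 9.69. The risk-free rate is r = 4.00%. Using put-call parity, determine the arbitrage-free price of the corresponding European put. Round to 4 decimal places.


Answer: Put price = 1.3007

Derivation:
Put-call parity: C - P = S_0 * exp(-qT) - K * exp(-rT).
S_0 * exp(-qT) = 10.5100 * 0.97336124 = 10.23002665
K * exp(-rT) = 9.6900 * 0.97044553 = 9.40361722
P = C - S*exp(-qT) + K*exp(-rT)
P = 2.1271 - 10.23002665 + 9.40361722 = 1.3007


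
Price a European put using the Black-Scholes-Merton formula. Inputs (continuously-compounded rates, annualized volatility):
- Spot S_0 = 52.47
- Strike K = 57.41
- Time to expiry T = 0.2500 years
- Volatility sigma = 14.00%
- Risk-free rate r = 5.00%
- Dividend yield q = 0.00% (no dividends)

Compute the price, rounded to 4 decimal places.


d1 = (ln(S/K) + (r - q + 0.5*sigma^2) * T) / (sigma * sqrt(T)) = -1.07181324
d2 = d1 - sigma * sqrt(T) = -1.14181324
exp(-rT) = 0.98757780; exp(-qT) = 1.00000000
P = K * exp(-rT) * N(-d2) - S_0 * exp(-qT) * N(-d1)
N(-d1) = 0.85809804; N(-d2) = 0.87323417
P = 57.4100 * 0.98757780 * 0.87323417 - 52.4700 * 1.00000000 * 0.85809804 = 4.4852

Answer: Price = 4.4852


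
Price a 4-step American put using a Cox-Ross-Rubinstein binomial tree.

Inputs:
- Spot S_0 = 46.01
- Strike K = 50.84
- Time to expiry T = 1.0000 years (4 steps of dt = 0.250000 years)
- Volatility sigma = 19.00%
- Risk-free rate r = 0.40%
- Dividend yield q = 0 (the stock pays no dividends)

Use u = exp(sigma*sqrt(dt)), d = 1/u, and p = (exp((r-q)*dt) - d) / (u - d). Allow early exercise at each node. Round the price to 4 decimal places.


Answer: Price = V(0,0) = 6.6542

Derivation:
dt = T/N = 0.250000
u = exp(sigma*sqrt(dt)) = 1.099659; d = 1/u = 0.909373
p = (exp((r-q)*dt) - d) / (u - d) = 0.481526
Discount per step: exp(-r*dt) = 0.999000
Stock lattice S(k, i) with i counting down-moves:
  k=0: S(0,0) = 46.0100
  k=1: S(1,0) = 50.5953; S(1,1) = 41.8402
  k=2: S(2,0) = 55.6376; S(2,1) = 46.0100; S(2,2) = 38.0484
  k=3: S(3,0) = 61.1824; S(3,1) = 50.5953; S(3,2) = 41.8402; S(3,3) = 34.6002
  k=4: S(4,0) = 67.2797; S(4,1) = 55.6376; S(4,2) = 46.0100; S(4,3) = 38.0484; S(4,4) = 31.4645
Terminal payoffs V(N, i) = max(K - S_T, 0):
  V(4,0) = 0.000000; V(4,1) = 0.000000; V(4,2) = 4.830000; V(4,3) = 12.791610; V(4,4) = 19.375537
Backward induction: V(k, i) = exp(-r*dt) * [p * V(k+1, i) + (1-p) * V(k+1, i+1)]; then take max(V_cont, immediate exercise) for American.
  V(3,0) = exp(-r*dt) * [p*0.000000 + (1-p)*0.000000] = 0.000000; exercise = 0.000000; V(3,0) = max -> 0.000000
  V(3,1) = exp(-r*dt) * [p*0.000000 + (1-p)*4.830000] = 2.501728; exercise = 0.244696; V(3,1) = max -> 2.501728
  V(3,2) = exp(-r*dt) * [p*4.830000 + (1-p)*12.791610] = 8.948937; exercise = 8.999751; V(3,2) = max -> 8.999751
  V(3,3) = exp(-r*dt) * [p*12.791610 + (1-p)*19.375537] = 16.189010; exercise = 16.239824; V(3,3) = max -> 16.239824
  V(2,0) = exp(-r*dt) * [p*0.000000 + (1-p)*2.501728] = 1.295785; exercise = 0.000000; V(2,0) = max -> 1.295785
  V(2,1) = exp(-r*dt) * [p*2.501728 + (1-p)*8.999751] = 5.864918; exercise = 4.830000; V(2,1) = max -> 5.864918
  V(2,2) = exp(-r*dt) * [p*8.999751 + (1-p)*16.239824] = 12.740796; exercise = 12.791610; V(2,2) = max -> 12.791610
  V(1,0) = exp(-r*dt) * [p*1.295785 + (1-p)*5.864918] = 3.661100; exercise = 0.244696; V(1,0) = max -> 3.661100
  V(1,1) = exp(-r*dt) * [p*5.864918 + (1-p)*12.791610] = 9.446778; exercise = 8.999751; V(1,1) = max -> 9.446778
  V(0,0) = exp(-r*dt) * [p*3.661100 + (1-p)*9.446778] = 6.654168; exercise = 4.830000; V(0,0) = max -> 6.654168


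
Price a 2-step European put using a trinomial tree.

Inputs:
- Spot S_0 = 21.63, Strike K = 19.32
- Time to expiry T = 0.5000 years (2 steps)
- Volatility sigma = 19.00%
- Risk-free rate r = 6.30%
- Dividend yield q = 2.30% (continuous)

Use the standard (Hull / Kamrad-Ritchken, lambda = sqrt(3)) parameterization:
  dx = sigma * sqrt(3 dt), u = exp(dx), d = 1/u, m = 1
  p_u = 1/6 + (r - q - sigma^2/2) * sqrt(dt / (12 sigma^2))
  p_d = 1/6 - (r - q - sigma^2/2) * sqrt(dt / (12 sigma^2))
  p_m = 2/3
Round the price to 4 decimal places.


dt = T/N = 0.250000; dx = sigma*sqrt(3*dt) = 0.164545
u = exp(dx) = 1.178856; d = 1/u = 0.848280
p_u = 0.183341, p_m = 0.666667, p_d = 0.149992
Discount per step: exp(-r*dt) = 0.984373
Stock lattice S(k, j) with j the centered position index:
  k=0: S(0,+0) = 21.6300
  k=1: S(1,-1) = 18.3483; S(1,+0) = 21.6300; S(1,+1) = 25.4987
  k=2: S(2,-2) = 15.5645; S(2,-1) = 18.3483; S(2,+0) = 21.6300; S(2,+1) = 25.4987; S(2,+2) = 30.0593
Terminal payoffs V(N, j) = max(K - S_T, 0):
  V(2,-2) = 3.755517; V(2,-1) = 0.971709; V(2,+0) = 0.000000; V(2,+1) = 0.000000; V(2,+2) = 0.000000
Backward induction: V(k, j) = exp(-r*dt) * [p_u * V(k+1, j+1) + p_m * V(k+1, j) + p_d * V(k+1, j-1)]
  V(1,-1) = exp(-r*dt) * [p_u*0.000000 + p_m*0.971709 + p_d*3.755517] = 1.192178
  V(1,+0) = exp(-r*dt) * [p_u*0.000000 + p_m*0.000000 + p_d*0.971709] = 0.143471
  V(1,+1) = exp(-r*dt) * [p_u*0.000000 + p_m*0.000000 + p_d*0.000000] = 0.000000
  V(0,+0) = exp(-r*dt) * [p_u*0.000000 + p_m*0.143471 + p_d*1.192178] = 0.270175

Answer: Price = V(0,0) = 0.2702


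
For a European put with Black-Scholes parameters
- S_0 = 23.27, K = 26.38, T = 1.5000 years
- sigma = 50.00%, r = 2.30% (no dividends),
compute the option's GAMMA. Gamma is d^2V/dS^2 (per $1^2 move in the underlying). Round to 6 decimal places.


d1 = 0.1576799091; d2 = -0.4546925265
phi(d1) = 0.3940135379; exp(-qT) = 1.0000000000; exp(-rT) = 0.9660883397
Gamma = exp(-qT) * phi(d1) / (S * sigma * sqrt(T)) = 1.0000000000 * 0.3940135379 / (23.2700 * 0.5000 * 1.2247448714) = 0.027650

Answer: Gamma = 0.027650


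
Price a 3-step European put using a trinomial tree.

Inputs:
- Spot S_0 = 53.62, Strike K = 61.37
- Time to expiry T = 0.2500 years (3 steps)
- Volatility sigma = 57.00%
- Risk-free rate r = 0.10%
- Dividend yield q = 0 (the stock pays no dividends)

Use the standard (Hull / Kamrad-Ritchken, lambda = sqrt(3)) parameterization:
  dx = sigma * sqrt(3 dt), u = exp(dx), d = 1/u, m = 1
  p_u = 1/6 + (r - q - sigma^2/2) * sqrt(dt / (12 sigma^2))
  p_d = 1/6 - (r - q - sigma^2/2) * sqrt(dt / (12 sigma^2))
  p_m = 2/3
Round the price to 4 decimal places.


dt = T/N = 0.083333; dx = sigma*sqrt(3*dt) = 0.285000
u = exp(dx) = 1.329762; d = 1/u = 0.752014
p_u = 0.143063, p_m = 0.666667, p_d = 0.190270
Discount per step: exp(-r*dt) = 0.999917
Stock lattice S(k, j) with j the centered position index:
  k=0: S(0,+0) = 53.6200
  k=1: S(1,-1) = 40.3230; S(1,+0) = 53.6200; S(1,+1) = 71.3018
  k=2: S(2,-2) = 30.3235; S(2,-1) = 40.3230; S(2,+0) = 53.6200; S(2,+1) = 71.3018; S(2,+2) = 94.8145
  k=3: S(3,-3) = 22.8037; S(3,-2) = 30.3235; S(3,-1) = 40.3230; S(3,+0) = 53.6200; S(3,+1) = 71.3018; S(3,+2) = 94.8145; S(3,+3) = 126.0807
Terminal payoffs V(N, j) = max(K - S_T, 0):
  V(3,-3) = 38.566315; V(3,-2) = 31.046526; V(3,-1) = 21.046996; V(3,+0) = 7.750000; V(3,+1) = 0.000000; V(3,+2) = 0.000000; V(3,+3) = 0.000000
Backward induction: V(k, j) = exp(-r*dt) * [p_u * V(k+1, j+1) + p_m * V(k+1, j) + p_d * V(k+1, j-1)]
  V(2,-2) = exp(-r*dt) * [p_u*21.046996 + p_m*31.046526 + p_d*38.566315] = 31.044171
  V(2,-1) = exp(-r*dt) * [p_u*7.750000 + p_m*21.046996 + p_d*31.046526] = 21.045551
  V(2,+0) = exp(-r*dt) * [p_u*0.000000 + p_m*7.750000 + p_d*21.046996] = 9.170524
  V(2,+1) = exp(-r*dt) * [p_u*0.000000 + p_m*0.000000 + p_d*7.750000] = 1.474473
  V(2,+2) = exp(-r*dt) * [p_u*0.000000 + p_m*0.000000 + p_d*0.000000] = 0.000000
  V(1,-1) = exp(-r*dt) * [p_u*9.170524 + p_m*21.045551 + p_d*31.044171] = 21.247347
  V(1,+0) = exp(-r*dt) * [p_u*1.474473 + p_m*9.170524 + p_d*21.045551] = 10.328111
  V(1,+1) = exp(-r*dt) * [p_u*0.000000 + p_m*1.474473 + p_d*9.170524] = 2.727635
  V(0,+0) = exp(-r*dt) * [p_u*2.727635 + p_m*10.328111 + p_d*21.247347] = 11.317430

Answer: Price = V(0,0) = 11.3174


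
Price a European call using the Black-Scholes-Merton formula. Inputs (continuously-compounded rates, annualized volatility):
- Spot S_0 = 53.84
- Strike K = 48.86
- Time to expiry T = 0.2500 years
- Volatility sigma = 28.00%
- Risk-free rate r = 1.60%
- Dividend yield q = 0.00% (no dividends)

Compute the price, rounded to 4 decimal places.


Answer: Price = 6.1602

Derivation:
d1 = (ln(S/K) + (r - q + 0.5*sigma^2) * T) / (sigma * sqrt(T)) = 0.79184014
d2 = d1 - sigma * sqrt(T) = 0.65184014
exp(-rT) = 0.99600799; exp(-qT) = 1.00000000
C = S_0 * exp(-qT) * N(d1) - K * exp(-rT) * N(d2)
N(d1) = 0.78577305; N(d2) = 0.74274785
C = 53.8400 * 1.00000000 * 0.78577305 - 48.8600 * 0.99600799 * 0.74274785 = 6.1602


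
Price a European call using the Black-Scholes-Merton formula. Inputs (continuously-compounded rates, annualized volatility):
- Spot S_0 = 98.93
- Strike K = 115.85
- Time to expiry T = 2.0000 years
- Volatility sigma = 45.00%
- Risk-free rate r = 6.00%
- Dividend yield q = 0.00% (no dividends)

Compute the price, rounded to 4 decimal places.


Answer: Price = 23.3095

Derivation:
d1 = (ln(S/K) + (r - q + 0.5*sigma^2) * T) / (sigma * sqrt(T)) = 0.25866953
d2 = d1 - sigma * sqrt(T) = -0.37772658
exp(-rT) = 0.88692044; exp(-qT) = 1.00000000
C = S_0 * exp(-qT) * N(d1) - K * exp(-rT) * N(d2)
N(d1) = 0.60205488; N(d2) = 0.35281686
C = 98.9300 * 1.00000000 * 0.60205488 - 115.8500 * 0.88692044 * 0.35281686 = 23.3095


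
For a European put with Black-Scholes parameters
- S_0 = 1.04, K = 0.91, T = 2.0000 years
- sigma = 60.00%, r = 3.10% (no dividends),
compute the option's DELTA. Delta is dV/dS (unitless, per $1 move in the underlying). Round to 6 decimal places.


Answer: Delta = -0.256330

Derivation:
d1 = 0.6547000248; d2 = -0.1938281126
phi(d1) = 0.3219836232; exp(-qT) = 1.0000000000; exp(-rT) = 0.9398828868
N(-d1) = 0.2563304546
Delta = -exp(-qT) * N(-d1) = -1.0000000000 * 0.2563304546 = -0.256330


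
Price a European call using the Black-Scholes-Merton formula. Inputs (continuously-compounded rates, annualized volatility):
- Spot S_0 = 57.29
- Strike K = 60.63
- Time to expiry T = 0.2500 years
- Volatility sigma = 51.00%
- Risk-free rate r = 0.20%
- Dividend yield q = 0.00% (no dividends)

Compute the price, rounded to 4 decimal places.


d1 = (ln(S/K) + (r - q + 0.5*sigma^2) * T) / (sigma * sqrt(T)) = -0.09274993
d2 = d1 - sigma * sqrt(T) = -0.34774993
exp(-rT) = 0.99950012; exp(-qT) = 1.00000000
C = S_0 * exp(-qT) * N(d1) - K * exp(-rT) * N(d2)
N(d1) = 0.46305112; N(d2) = 0.36401400
C = 57.2900 * 1.00000000 * 0.46305112 - 60.6300 * 0.99950012 * 0.36401400 = 4.4691

Answer: Price = 4.4691


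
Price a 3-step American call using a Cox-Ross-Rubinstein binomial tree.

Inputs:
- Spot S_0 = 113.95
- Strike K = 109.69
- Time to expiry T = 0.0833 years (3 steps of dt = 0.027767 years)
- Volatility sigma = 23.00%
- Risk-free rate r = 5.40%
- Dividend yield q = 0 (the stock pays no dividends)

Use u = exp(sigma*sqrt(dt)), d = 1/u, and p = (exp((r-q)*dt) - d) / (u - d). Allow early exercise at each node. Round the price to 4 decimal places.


Answer: Price = V(0,0) = 5.7120

Derivation:
dt = T/N = 0.027767
u = exp(sigma*sqrt(dt)) = 1.039070; d = 1/u = 0.962399
p = (exp((r-q)*dt) - d) / (u - d) = 0.509991
Discount per step: exp(-r*dt) = 0.998502
Stock lattice S(k, i) with i counting down-moves:
  k=0: S(0,0) = 113.9500
  k=1: S(1,0) = 118.4020; S(1,1) = 109.6654
  k=2: S(2,0) = 123.0279; S(2,1) = 113.9500; S(2,2) = 105.5419
  k=3: S(3,0) = 127.8345; S(3,1) = 118.4020; S(3,2) = 109.6654; S(3,3) = 101.5735
Terminal payoffs V(N, i) = max(S_T - K, 0):
  V(3,0) = 18.144538; V(3,1) = 8.711977; V(3,2) = 0.000000; V(3,3) = 0.000000
Backward induction: V(k, i) = exp(-r*dt) * [p * V(k+1, i) + (1-p) * V(k+1, i+1)]; then take max(V_cont, immediate exercise) for American.
  V(2,0) = exp(-r*dt) * [p*18.144538 + (1-p)*8.711977] = 13.502237; exercise = 13.337891; V(2,0) = max -> 13.502237
  V(2,1) = exp(-r*dt) * [p*8.711977 + (1-p)*0.000000] = 4.436373; exercise = 4.260000; V(2,1) = max -> 4.436373
  V(2,2) = exp(-r*dt) * [p*0.000000 + (1-p)*0.000000] = 0.000000; exercise = 0.000000; V(2,2) = max -> 0.000000
  V(1,0) = exp(-r*dt) * [p*13.502237 + (1-p)*4.436373] = 9.046307; exercise = 8.711977; V(1,0) = max -> 9.046307
  V(1,1) = exp(-r*dt) * [p*4.436373 + (1-p)*0.000000] = 2.259120; exercise = 0.000000; V(1,1) = max -> 2.259120
  V(0,0) = exp(-r*dt) * [p*9.046307 + (1-p)*2.259120] = 5.711953; exercise = 4.260000; V(0,0) = max -> 5.711953


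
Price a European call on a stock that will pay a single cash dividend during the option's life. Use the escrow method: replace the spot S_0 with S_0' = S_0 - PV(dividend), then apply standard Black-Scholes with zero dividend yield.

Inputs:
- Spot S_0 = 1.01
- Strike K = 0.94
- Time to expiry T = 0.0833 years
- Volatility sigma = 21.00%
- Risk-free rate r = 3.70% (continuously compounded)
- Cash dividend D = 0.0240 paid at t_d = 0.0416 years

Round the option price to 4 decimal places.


PV(D) = D * exp(-r * t_d) = 0.0240 * 0.99846198 = 0.02396309
S_0' = S_0 - PV(D) = 1.0100 - 0.02396309 = 0.98603691
d1 = (ln(S_0'/K) + (r + sigma^2/2)*T) / (sigma*sqrt(T)) = 0.87003931
d2 = d1 - sigma*sqrt(T) = 0.80942965
exp(-rT) = 0.99692264
N(d1) = 0.80786054; N(d2) = 0.79086597
C = S_0' * N(d1) - K * exp(-rT) * N(d2) = 0.98603691 * 0.80786054 - 0.9400 * 0.99692264 * 0.79086597 = 0.0555

Answer: Price = 0.0555


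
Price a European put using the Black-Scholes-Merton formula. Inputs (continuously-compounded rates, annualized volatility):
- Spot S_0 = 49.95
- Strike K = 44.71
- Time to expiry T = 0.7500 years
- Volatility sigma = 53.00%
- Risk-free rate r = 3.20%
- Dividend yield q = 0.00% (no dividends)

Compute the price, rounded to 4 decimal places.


Answer: Price = 5.7017

Derivation:
d1 = (ln(S/K) + (r - q + 0.5*sigma^2) * T) / (sigma * sqrt(T)) = 0.52323798
d2 = d1 - sigma * sqrt(T) = 0.06424452
exp(-rT) = 0.97628571; exp(-qT) = 1.00000000
P = K * exp(-rT) * N(-d2) - S_0 * exp(-qT) * N(-d1)
N(-d1) = 0.30040433; N(-d2) = 0.47438776
P = 44.7100 * 0.97628571 * 0.47438776 - 49.9500 * 1.00000000 * 0.30040433 = 5.7017


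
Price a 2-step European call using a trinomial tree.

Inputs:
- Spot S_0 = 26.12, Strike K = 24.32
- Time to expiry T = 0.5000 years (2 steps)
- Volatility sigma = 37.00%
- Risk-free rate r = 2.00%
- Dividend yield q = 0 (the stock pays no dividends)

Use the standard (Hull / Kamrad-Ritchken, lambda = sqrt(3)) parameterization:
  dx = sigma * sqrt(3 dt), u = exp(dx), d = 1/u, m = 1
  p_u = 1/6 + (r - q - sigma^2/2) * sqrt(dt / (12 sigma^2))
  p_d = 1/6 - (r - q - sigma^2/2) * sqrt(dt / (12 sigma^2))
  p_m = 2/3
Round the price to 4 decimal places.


dt = T/N = 0.250000; dx = sigma*sqrt(3*dt) = 0.320429
u = exp(dx) = 1.377719; d = 1/u = 0.725837
p_u = 0.147766, p_m = 0.666667, p_d = 0.185567
Discount per step: exp(-r*dt) = 0.995012
Stock lattice S(k, j) with j the centered position index:
  k=0: S(0,+0) = 26.1200
  k=1: S(1,-1) = 18.9589; S(1,+0) = 26.1200; S(1,+1) = 35.9860
  k=2: S(2,-2) = 13.7611; S(2,-1) = 18.9589; S(2,+0) = 26.1200; S(2,+1) = 35.9860; S(2,+2) = 49.5786
Terminal payoffs V(N, j) = max(S_T - K, 0):
  V(2,-2) = 0.000000; V(2,-1) = 0.000000; V(2,+0) = 1.800000; V(2,+1) = 11.666026; V(2,+2) = 25.258640
Backward induction: V(k, j) = exp(-r*dt) * [p_u * V(k+1, j+1) + p_m * V(k+1, j) + p_d * V(k+1, j-1)]
  V(1,-1) = exp(-r*dt) * [p_u*1.800000 + p_m*0.000000 + p_d*0.000000] = 0.264653
  V(1,+0) = exp(-r*dt) * [p_u*11.666026 + p_m*1.800000 + p_d*0.000000] = 2.909262
  V(1,+1) = exp(-r*dt) * [p_u*25.258640 + p_m*11.666026 + p_d*1.800000] = 11.784675
  V(0,+0) = exp(-r*dt) * [p_u*11.784675 + p_m*2.909262 + p_d*0.264653] = 3.711393

Answer: Price = V(0,0) = 3.7114


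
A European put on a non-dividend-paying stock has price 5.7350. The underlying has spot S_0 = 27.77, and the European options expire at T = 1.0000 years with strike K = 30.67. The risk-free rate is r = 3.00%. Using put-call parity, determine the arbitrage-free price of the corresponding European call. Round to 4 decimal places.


Answer: Call price = 3.7414

Derivation:
Put-call parity: C - P = S_0 * exp(-qT) - K * exp(-rT).
S_0 * exp(-qT) = 27.7700 * 1.00000000 = 27.77000000
K * exp(-rT) = 30.6700 * 0.97044553 = 29.76356451
C = P + S*exp(-qT) - K*exp(-rT)
C = 5.7350 + 27.77000000 - 29.76356451 = 3.7414


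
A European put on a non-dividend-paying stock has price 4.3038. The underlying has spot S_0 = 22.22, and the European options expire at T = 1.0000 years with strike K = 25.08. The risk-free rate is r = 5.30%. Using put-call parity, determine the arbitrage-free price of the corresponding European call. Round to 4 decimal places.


Put-call parity: C - P = S_0 * exp(-qT) - K * exp(-rT).
S_0 * exp(-qT) = 22.2200 * 1.00000000 = 22.22000000
K * exp(-rT) = 25.0800 * 0.94838001 = 23.78537071
C = P + S*exp(-qT) - K*exp(-rT)
C = 4.3038 + 22.22000000 - 23.78537071 = 2.7384

Answer: Call price = 2.7384


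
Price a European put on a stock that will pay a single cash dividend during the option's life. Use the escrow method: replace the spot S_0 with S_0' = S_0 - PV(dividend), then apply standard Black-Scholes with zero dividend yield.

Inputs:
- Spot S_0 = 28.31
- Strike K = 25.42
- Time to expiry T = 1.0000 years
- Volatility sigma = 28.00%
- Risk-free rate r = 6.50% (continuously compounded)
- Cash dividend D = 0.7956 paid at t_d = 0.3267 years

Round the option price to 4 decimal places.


PV(D) = D * exp(-r * t_d) = 0.7956 * 0.97898839 = 0.77888316
S_0' = S_0 - PV(D) = 28.3100 - 0.77888316 = 27.53111684
d1 = (ln(S_0'/K) + (r + sigma^2/2)*T) / (sigma*sqrt(T)) = 0.65707365
d2 = d1 - sigma*sqrt(T) = 0.37707365
exp(-rT) = 0.93706746
N(-d1) = 0.25556678; N(-d2) = 0.35305944
P = K * exp(-rT) * N(-d2) - S_0' * N(-d1) = 25.4200 * 0.93706746 * 0.35305944 - 27.53111684 * 0.25556678 = 1.3739

Answer: Price = 1.3739


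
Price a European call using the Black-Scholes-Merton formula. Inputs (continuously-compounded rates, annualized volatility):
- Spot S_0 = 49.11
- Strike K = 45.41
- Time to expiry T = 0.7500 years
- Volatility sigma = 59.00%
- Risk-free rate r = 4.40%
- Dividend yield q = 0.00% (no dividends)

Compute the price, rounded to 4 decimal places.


d1 = (ln(S/K) + (r - q + 0.5*sigma^2) * T) / (sigma * sqrt(T)) = 0.47336427
d2 = d1 - sigma * sqrt(T) = -0.03759072
exp(-rT) = 0.96753856; exp(-qT) = 1.00000000
C = S_0 * exp(-qT) * N(d1) - K * exp(-rT) * N(d2)
N(d1) = 0.68202334; N(d2) = 0.48500700
C = 49.1100 * 1.00000000 * 0.68202334 - 45.4100 * 0.96753856 * 0.48500700 = 12.1849

Answer: Price = 12.1849


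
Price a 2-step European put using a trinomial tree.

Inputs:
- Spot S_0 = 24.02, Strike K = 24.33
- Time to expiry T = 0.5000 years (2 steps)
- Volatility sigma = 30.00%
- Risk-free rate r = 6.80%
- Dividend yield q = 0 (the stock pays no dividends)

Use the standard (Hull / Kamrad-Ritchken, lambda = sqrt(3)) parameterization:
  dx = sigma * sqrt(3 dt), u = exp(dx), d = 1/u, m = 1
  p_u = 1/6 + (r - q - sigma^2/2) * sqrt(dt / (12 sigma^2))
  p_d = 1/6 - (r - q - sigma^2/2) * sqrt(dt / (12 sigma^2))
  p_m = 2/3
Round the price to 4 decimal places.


Answer: Price = V(0,0) = 1.5490

Derivation:
dt = T/N = 0.250000; dx = sigma*sqrt(3*dt) = 0.259808
u = exp(dx) = 1.296681; d = 1/u = 0.771200
p_u = 0.177733, p_m = 0.666667, p_d = 0.155601
Discount per step: exp(-r*dt) = 0.983144
Stock lattice S(k, j) with j the centered position index:
  k=0: S(0,+0) = 24.0200
  k=1: S(1,-1) = 18.5242; S(1,+0) = 24.0200; S(1,+1) = 31.1463
  k=2: S(2,-2) = 14.2859; S(2,-1) = 18.5242; S(2,+0) = 24.0200; S(2,+1) = 31.1463; S(2,+2) = 40.3868
Terminal payoffs V(N, j) = max(K - S_T, 0):
  V(2,-2) = 10.044121; V(2,-1) = 5.805778; V(2,+0) = 0.310000; V(2,+1) = 0.000000; V(2,+2) = 0.000000
Backward induction: V(k, j) = exp(-r*dt) * [p_u * V(k+1, j+1) + p_m * V(k+1, j) + p_d * V(k+1, j-1)]
  V(1,-1) = exp(-r*dt) * [p_u*0.310000 + p_m*5.805778 + p_d*10.044121] = 5.395973
  V(1,+0) = exp(-r*dt) * [p_u*0.000000 + p_m*0.310000 + p_d*5.805778] = 1.091339
  V(1,+1) = exp(-r*dt) * [p_u*0.000000 + p_m*0.000000 + p_d*0.310000] = 0.047423
  V(0,+0) = exp(-r*dt) * [p_u*0.047423 + p_m*1.091339 + p_d*5.395973] = 1.549047


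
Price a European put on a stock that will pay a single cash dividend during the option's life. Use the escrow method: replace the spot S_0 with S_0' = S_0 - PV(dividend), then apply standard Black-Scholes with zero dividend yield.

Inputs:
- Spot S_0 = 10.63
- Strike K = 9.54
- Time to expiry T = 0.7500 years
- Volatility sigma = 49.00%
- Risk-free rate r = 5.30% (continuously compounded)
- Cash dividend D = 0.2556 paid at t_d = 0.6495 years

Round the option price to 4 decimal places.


Answer: Price = 1.1041

Derivation:
PV(D) = D * exp(-r * t_d) = 0.2556 * 0.96616225 = 0.24695107
S_0' = S_0 - PV(D) = 10.6300 - 0.24695107 = 10.38304893
d1 = (ln(S_0'/K) + (r + sigma^2/2)*T) / (sigma*sqrt(T)) = 0.50540201
d2 = d1 - sigma*sqrt(T) = 0.08104956
exp(-rT) = 0.96102967
N(-d1) = 0.30663825; N(-d2) = 0.46770127
P = K * exp(-rT) * N(-d2) - S_0' * N(-d1) = 9.5400 * 0.96102967 * 0.46770127 - 10.38304893 * 0.30663825 = 1.1041


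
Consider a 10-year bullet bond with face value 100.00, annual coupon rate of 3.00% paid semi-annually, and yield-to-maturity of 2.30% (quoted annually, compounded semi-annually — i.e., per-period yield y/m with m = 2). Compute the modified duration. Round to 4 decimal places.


Answer: Modified duration = 8.6604

Derivation:
Coupon per period c = face * coupon_rate / m = 1.500000
Periods per year m = 2; per-period yield y/m = 0.011500
Number of cashflows N = 20
Cashflows (t years, CF_t, discount factor 1/(1+y/m)^(m*t), PV):
  t = 0.5000: CF_t = 1.500000, DF = 0.988631, PV = 1.482946
  t = 1.0000: CF_t = 1.500000, DF = 0.977391, PV = 1.466086
  t = 1.5000: CF_t = 1.500000, DF = 0.966279, PV = 1.449418
  t = 2.0000: CF_t = 1.500000, DF = 0.955293, PV = 1.432939
  t = 2.5000: CF_t = 1.500000, DF = 0.944432, PV = 1.416648
  t = 3.0000: CF_t = 1.500000, DF = 0.933694, PV = 1.400541
  t = 3.5000: CF_t = 1.500000, DF = 0.923079, PV = 1.384618
  t = 4.0000: CF_t = 1.500000, DF = 0.912584, PV = 1.368876
  t = 4.5000: CF_t = 1.500000, DF = 0.902209, PV = 1.353313
  t = 5.0000: CF_t = 1.500000, DF = 0.891951, PV = 1.337927
  t = 5.5000: CF_t = 1.500000, DF = 0.881810, PV = 1.322716
  t = 6.0000: CF_t = 1.500000, DF = 0.871785, PV = 1.307677
  t = 6.5000: CF_t = 1.500000, DF = 0.861873, PV = 1.292810
  t = 7.0000: CF_t = 1.500000, DF = 0.852075, PV = 1.278112
  t = 7.5000: CF_t = 1.500000, DF = 0.842387, PV = 1.263581
  t = 8.0000: CF_t = 1.500000, DF = 0.832810, PV = 1.249215
  t = 8.5000: CF_t = 1.500000, DF = 0.823341, PV = 1.235012
  t = 9.0000: CF_t = 1.500000, DF = 0.813981, PV = 1.220971
  t = 9.5000: CF_t = 1.500000, DF = 0.804726, PV = 1.207089
  t = 10.0000: CF_t = 101.500000, DF = 0.795577, PV = 80.751073
Price P = sum_t PV_t = 106.221567
First compute Macaulay numerator sum_t t * PV_t:
  t * PV_t at t = 0.5000: 0.741473
  t * PV_t at t = 1.0000: 1.466086
  t * PV_t at t = 1.5000: 2.174127
  t * PV_t at t = 2.0000: 2.865878
  t * PV_t at t = 2.5000: 3.541619
  t * PV_t at t = 3.0000: 4.201624
  t * PV_t at t = 3.5000: 4.846164
  t * PV_t at t = 4.0000: 5.475505
  t * PV_t at t = 4.5000: 6.089909
  t * PV_t at t = 5.0000: 6.689635
  t * PV_t at t = 5.5000: 7.274936
  t * PV_t at t = 6.0000: 7.846064
  t * PV_t at t = 6.5000: 8.403265
  t * PV_t at t = 7.0000: 8.946782
  t * PV_t at t = 7.5000: 9.476855
  t * PV_t at t = 8.0000: 9.993717
  t * PV_t at t = 8.5000: 10.497602
  t * PV_t at t = 9.0000: 10.988738
  t * PV_t at t = 9.5000: 11.467348
  t * PV_t at t = 10.0000: 807.510727
Macaulay duration D = 930.498054 / 106.221567 = 8.759973
Modified duration = D / (1 + y/m) = 8.759973 / (1 + 0.011500) = 8.660379


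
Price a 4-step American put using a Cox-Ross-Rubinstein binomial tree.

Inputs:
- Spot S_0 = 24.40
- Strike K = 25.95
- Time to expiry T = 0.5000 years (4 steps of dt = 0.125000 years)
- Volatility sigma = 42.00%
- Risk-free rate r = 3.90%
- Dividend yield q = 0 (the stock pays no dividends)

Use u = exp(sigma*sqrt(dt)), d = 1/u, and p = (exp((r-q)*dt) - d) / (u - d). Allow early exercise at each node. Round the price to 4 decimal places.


dt = T/N = 0.125000
u = exp(sigma*sqrt(dt)) = 1.160084; d = 1/u = 0.862007
p = (exp((r-q)*dt) - d) / (u - d) = 0.479340
Discount per step: exp(-r*dt) = 0.995137
Stock lattice S(k, i) with i counting down-moves:
  k=0: S(0,0) = 24.4000
  k=1: S(1,0) = 28.3060; S(1,1) = 21.0330
  k=2: S(2,0) = 32.8374; S(2,1) = 24.4000; S(2,2) = 18.1305
  k=3: S(3,0) = 38.0941; S(3,1) = 28.3060; S(3,2) = 21.0330; S(3,3) = 15.6287
  k=4: S(4,0) = 44.1924; S(4,1) = 32.8374; S(4,2) = 24.4000; S(4,3) = 18.1305; S(4,4) = 13.4720
Terminal payoffs V(N, i) = max(K - S_T, 0):
  V(4,0) = 0.000000; V(4,1) = 0.000000; V(4,2) = 1.550000; V(4,3) = 7.819451; V(4,4) = 12.478000
Backward induction: V(k, i) = exp(-r*dt) * [p * V(k+1, i) + (1-p) * V(k+1, i+1)]; then take max(V_cont, immediate exercise) for American.
  V(3,0) = exp(-r*dt) * [p*0.000000 + (1-p)*0.000000] = 0.000000; exercise = 0.000000; V(3,0) = max -> 0.000000
  V(3,1) = exp(-r*dt) * [p*0.000000 + (1-p)*1.550000] = 0.803099; exercise = 0.000000; V(3,1) = max -> 0.803099
  V(3,2) = exp(-r*dt) * [p*1.550000 + (1-p)*7.819451] = 4.790842; exercise = 4.917040; V(3,2) = max -> 4.917040
  V(3,3) = exp(-r*dt) * [p*7.819451 + (1-p)*12.478000] = 10.195150; exercise = 10.321349; V(3,3) = max -> 10.321349
  V(2,0) = exp(-r*dt) * [p*0.000000 + (1-p)*0.803099] = 0.416108; exercise = 0.000000; V(2,0) = max -> 0.416108
  V(2,1) = exp(-r*dt) * [p*0.803099 + (1-p)*4.917040] = 2.930743; exercise = 1.550000; V(2,1) = max -> 2.930743
  V(2,2) = exp(-r*dt) * [p*4.917040 + (1-p)*10.321349] = 7.693253; exercise = 7.819451; V(2,2) = max -> 7.819451
  V(1,0) = exp(-r*dt) * [p*0.416108 + (1-p)*2.930743] = 1.716988; exercise = 0.000000; V(1,0) = max -> 1.716988
  V(1,1) = exp(-r*dt) * [p*2.930743 + (1-p)*7.819451] = 5.449468; exercise = 4.917040; V(1,1) = max -> 5.449468
  V(0,0) = exp(-r*dt) * [p*1.716988 + (1-p)*5.449468] = 3.642541; exercise = 1.550000; V(0,0) = max -> 3.642541

Answer: Price = V(0,0) = 3.6425


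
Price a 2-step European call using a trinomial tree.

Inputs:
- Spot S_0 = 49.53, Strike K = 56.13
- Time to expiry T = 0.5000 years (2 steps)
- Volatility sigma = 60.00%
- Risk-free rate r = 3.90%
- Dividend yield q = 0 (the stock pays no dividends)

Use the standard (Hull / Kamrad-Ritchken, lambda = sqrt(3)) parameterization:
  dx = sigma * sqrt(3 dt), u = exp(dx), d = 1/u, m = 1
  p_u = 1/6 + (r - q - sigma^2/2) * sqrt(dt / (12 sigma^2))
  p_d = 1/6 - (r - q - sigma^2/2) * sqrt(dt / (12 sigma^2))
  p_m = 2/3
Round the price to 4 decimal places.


Answer: Price = V(0,0) = 6.1623

Derivation:
dt = T/N = 0.250000; dx = sigma*sqrt(3*dt) = 0.519615
u = exp(dx) = 1.681381; d = 1/u = 0.594749
p_u = 0.132747, p_m = 0.666667, p_d = 0.200586
Discount per step: exp(-r*dt) = 0.990297
Stock lattice S(k, j) with j the centered position index:
  k=0: S(0,+0) = 49.5300
  k=1: S(1,-1) = 29.4579; S(1,+0) = 49.5300; S(1,+1) = 83.2788
  k=2: S(2,-2) = 17.5201; S(2,-1) = 29.4579; S(2,+0) = 49.5300; S(2,+1) = 83.2788; S(2,+2) = 140.0233
Terminal payoffs V(N, j) = max(S_T - K, 0):
  V(2,-2) = 0.000000; V(2,-1) = 0.000000; V(2,+0) = 0.000000; V(2,+1) = 27.148781; V(2,+2) = 83.893327
Backward induction: V(k, j) = exp(-r*dt) * [p_u * V(k+1, j+1) + p_m * V(k+1, j) + p_d * V(k+1, j-1)]
  V(1,-1) = exp(-r*dt) * [p_u*0.000000 + p_m*0.000000 + p_d*0.000000] = 0.000000
  V(1,+0) = exp(-r*dt) * [p_u*27.148781 + p_m*0.000000 + p_d*0.000000] = 3.568961
  V(1,+1) = exp(-r*dt) * [p_u*83.893327 + p_m*27.148781 + p_d*0.000000] = 28.952139
  V(0,+0) = exp(-r*dt) * [p_u*28.952139 + p_m*3.568961 + p_d*0.000000] = 6.162251


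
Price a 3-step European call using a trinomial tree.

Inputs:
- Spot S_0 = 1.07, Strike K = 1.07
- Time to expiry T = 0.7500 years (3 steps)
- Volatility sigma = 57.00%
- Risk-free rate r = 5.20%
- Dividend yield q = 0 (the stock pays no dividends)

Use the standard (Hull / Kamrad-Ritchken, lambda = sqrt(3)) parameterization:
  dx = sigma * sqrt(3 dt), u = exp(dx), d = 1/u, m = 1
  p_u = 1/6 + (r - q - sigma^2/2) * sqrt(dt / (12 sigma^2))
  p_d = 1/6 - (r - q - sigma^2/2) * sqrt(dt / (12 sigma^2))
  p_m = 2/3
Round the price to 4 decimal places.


Answer: Price = V(0,0) = 0.2048

Derivation:
dt = T/N = 0.250000; dx = sigma*sqrt(3*dt) = 0.493634
u = exp(dx) = 1.638260; d = 1/u = 0.610404
p_u = 0.138698, p_m = 0.666667, p_d = 0.194635
Discount per step: exp(-r*dt) = 0.987084
Stock lattice S(k, j) with j the centered position index:
  k=0: S(0,+0) = 1.0700
  k=1: S(1,-1) = 0.6531; S(1,+0) = 1.0700; S(1,+1) = 1.7529
  k=2: S(2,-2) = 0.3987; S(2,-1) = 0.6531; S(2,+0) = 1.0700; S(2,+1) = 1.7529; S(2,+2) = 2.8718
  k=3: S(3,-3) = 0.2434; S(3,-2) = 0.3987; S(3,-1) = 0.6531; S(3,+0) = 1.0700; S(3,+1) = 1.7529; S(3,+2) = 2.8718; S(3,+3) = 4.7047
Terminal payoffs V(N, j) = max(S_T - K, 0):
  V(3,-3) = 0.000000; V(3,-2) = 0.000000; V(3,-1) = 0.000000; V(3,+0) = 0.000000; V(3,+1) = 0.682938; V(3,+2) = 1.801767; V(3,+3) = 3.634700
Backward induction: V(k, j) = exp(-r*dt) * [p_u * V(k+1, j+1) + p_m * V(k+1, j) + p_d * V(k+1, j-1)]
  V(2,-2) = exp(-r*dt) * [p_u*0.000000 + p_m*0.000000 + p_d*0.000000] = 0.000000
  V(2,-1) = exp(-r*dt) * [p_u*0.000000 + p_m*0.000000 + p_d*0.000000] = 0.000000
  V(2,+0) = exp(-r*dt) * [p_u*0.682938 + p_m*0.000000 + p_d*0.000000] = 0.093499
  V(2,+1) = exp(-r*dt) * [p_u*1.801767 + p_m*0.682938 + p_d*0.000000] = 0.696085
  V(2,+2) = exp(-r*dt) * [p_u*3.634700 + p_m*1.801767 + p_d*0.682938] = 1.814486
  V(1,-1) = exp(-r*dt) * [p_u*0.093499 + p_m*0.000000 + p_d*0.000000] = 0.012801
  V(1,+0) = exp(-r*dt) * [p_u*0.696085 + p_m*0.093499 + p_d*0.000000] = 0.156826
  V(1,+1) = exp(-r*dt) * [p_u*1.814486 + p_m*0.696085 + p_d*0.093499] = 0.724442
  V(0,+0) = exp(-r*dt) * [p_u*0.724442 + p_m*0.156826 + p_d*0.012801] = 0.204841


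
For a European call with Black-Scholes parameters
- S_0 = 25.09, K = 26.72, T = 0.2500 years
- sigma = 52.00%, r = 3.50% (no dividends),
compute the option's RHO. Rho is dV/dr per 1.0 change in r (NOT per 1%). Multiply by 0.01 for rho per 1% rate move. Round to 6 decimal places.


Answer: Rho = 2.433632

Derivation:
d1 = -0.0784345703; d2 = -0.3384345703
phi(d1) = 0.3977170230; exp(-qT) = 1.0000000000; exp(-rT) = 0.9912881698
N(d2) = 0.3675178631
Rho = K*T*exp(-rT)*N(d2) = 26.7200 * 0.2500 * 0.9912881698 * 0.3675178631 = 2.433632


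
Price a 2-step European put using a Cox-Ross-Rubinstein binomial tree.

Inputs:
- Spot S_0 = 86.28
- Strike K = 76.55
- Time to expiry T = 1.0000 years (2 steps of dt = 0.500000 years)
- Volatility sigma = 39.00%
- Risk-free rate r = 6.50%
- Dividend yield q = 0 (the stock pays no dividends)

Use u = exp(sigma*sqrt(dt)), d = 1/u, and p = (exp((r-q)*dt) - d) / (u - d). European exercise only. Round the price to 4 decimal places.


Answer: Price = V(0,0) = 6.5274

Derivation:
dt = T/N = 0.500000
u = exp(sigma*sqrt(dt)) = 1.317547; d = 1/u = 0.758986
p = (exp((r-q)*dt) - d) / (u - d) = 0.490632
Discount per step: exp(-r*dt) = 0.968022
Stock lattice S(k, i) with i counting down-moves:
  k=0: S(0,0) = 86.2800
  k=1: S(1,0) = 113.6780; S(1,1) = 65.4853
  k=2: S(2,0) = 149.7760; S(2,1) = 86.2800; S(2,2) = 49.7025
Terminal payoffs V(N, i) = max(K - S_T, 0):
  V(2,0) = 0.000000; V(2,1) = 0.000000; V(2,2) = 26.847535
Backward induction: V(k, i) = exp(-r*dt) * [p * V(k+1, i) + (1-p) * V(k+1, i+1)].
  V(1,0) = exp(-r*dt) * [p*0.000000 + (1-p)*0.000000] = 0.000000
  V(1,1) = exp(-r*dt) * [p*0.000000 + (1-p)*26.847535] = 13.237978
  V(0,0) = exp(-r*dt) * [p*0.000000 + (1-p)*13.237978] = 6.527380


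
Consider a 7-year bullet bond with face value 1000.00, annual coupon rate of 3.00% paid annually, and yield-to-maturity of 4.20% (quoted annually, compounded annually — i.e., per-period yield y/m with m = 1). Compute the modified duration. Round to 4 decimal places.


Coupon per period c = face * coupon_rate / m = 30.000000
Periods per year m = 1; per-period yield y/m = 0.042000
Number of cashflows N = 7
Cashflows (t years, CF_t, discount factor 1/(1+y/m)^(m*t), PV):
  t = 1.0000: CF_t = 30.000000, DF = 0.959693, PV = 28.790787
  t = 2.0000: CF_t = 30.000000, DF = 0.921010, PV = 27.630314
  t = 3.0000: CF_t = 30.000000, DF = 0.883887, PV = 26.516616
  t = 4.0000: CF_t = 30.000000, DF = 0.848260, PV = 25.447808
  t = 5.0000: CF_t = 30.000000, DF = 0.814069, PV = 24.422081
  t = 6.0000: CF_t = 30.000000, DF = 0.781257, PV = 23.437697
  t = 7.0000: CF_t = 1030.000000, DF = 0.749766, PV = 772.259380
Price P = sum_t PV_t = 928.504682
First compute Macaulay numerator sum_t t * PV_t:
  t * PV_t at t = 1.0000: 28.790787
  t * PV_t at t = 2.0000: 55.260628
  t * PV_t at t = 3.0000: 79.549848
  t * PV_t at t = 4.0000: 101.791232
  t * PV_t at t = 5.0000: 122.110403
  t * PV_t at t = 6.0000: 140.626184
  t * PV_t at t = 7.0000: 5405.815659
Macaulay duration D = 5933.944740 / 928.504682 = 6.390861
Modified duration = D / (1 + y/m) = 6.390861 / (1 + 0.042000) = 6.133264

Answer: Modified duration = 6.1333


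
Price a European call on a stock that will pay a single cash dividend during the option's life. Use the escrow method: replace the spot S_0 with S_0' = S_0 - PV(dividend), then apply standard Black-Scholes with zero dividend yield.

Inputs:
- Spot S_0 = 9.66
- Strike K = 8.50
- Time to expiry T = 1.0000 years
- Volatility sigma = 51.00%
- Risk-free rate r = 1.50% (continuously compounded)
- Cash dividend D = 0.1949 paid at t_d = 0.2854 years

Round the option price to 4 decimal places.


PV(D) = D * exp(-r * t_d) = 0.1949 * 0.99572815 = 0.19406742
S_0' = S_0 - PV(D) = 9.6600 - 0.19406742 = 9.46593258
d1 = (ln(S_0'/K) + (r + sigma^2/2)*T) / (sigma*sqrt(T)) = 0.49545715
d2 = d1 - sigma*sqrt(T) = -0.01454285
exp(-rT) = 0.98511194
N(d1) = 0.68986127; N(d2) = 0.49419845
C = S_0' * N(d1) - K * exp(-rT) * N(d2) = 9.46593258 * 0.68986127 - 8.5000 * 0.98511194 * 0.49419845 = 2.3920

Answer: Price = 2.3920


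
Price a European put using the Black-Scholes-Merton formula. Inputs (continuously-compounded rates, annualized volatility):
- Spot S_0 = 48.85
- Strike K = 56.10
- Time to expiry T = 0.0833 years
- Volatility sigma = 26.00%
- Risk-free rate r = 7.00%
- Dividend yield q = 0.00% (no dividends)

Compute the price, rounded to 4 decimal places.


Answer: Price = 6.9846

Derivation:
d1 = (ln(S/K) + (r - q + 0.5*sigma^2) * T) / (sigma * sqrt(T)) = -1.72886448
d2 = d1 - sigma * sqrt(T) = -1.80390501
exp(-rT) = 0.99418597; exp(-qT) = 1.00000000
P = K * exp(-rT) * N(-d2) - S_0 * exp(-qT) * N(-d1)
N(-d1) = 0.95808332; N(-d2) = 0.96437690
P = 56.1000 * 0.99418597 * 0.96437690 - 48.8500 * 1.00000000 * 0.95808332 = 6.9846
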